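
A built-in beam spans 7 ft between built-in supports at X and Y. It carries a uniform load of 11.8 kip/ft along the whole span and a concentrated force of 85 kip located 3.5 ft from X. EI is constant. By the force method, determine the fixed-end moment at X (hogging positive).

M_X = 122.6 kip·ft

Take the two fixed-end moments M_X, M_Y as redundants; the released structure is the simple span XY.
Simple-span end rotations at X and Y under the given loads:
  at X: UDL 11.8: wL³/(24EI) = 168.6/EI
  at Y: UDL 11.8: wL³/(24EI) = 168.6/EI
  at X: point load 85 at a = 3.5: Pab(L + b)/(6LEI) = 260.3/EI
  at Y: point load 85 at a = 3.5: Pab(L + a)/(6LEI) = 260.3/EI
  θ_X0 = 429/EI,  θ_Y0 = 429/EI
Flexibility coefficients: a unit moment at one end gives L/(3EI) there and L/(6EI) at the far end, so f₁₁ = f₂₂ = 2.333/EI and f₁₂ = f₂₁ = 1.167/EI.
Compatibility — zero rotation at each built-in end:
  2.333 M_X + 1.167 M_Y = 429
  1.167 M_X + 2.333 M_Y = 429
Solving the pair gives M_X = 122.6 kip·ft and M_Y = 122.6 kip·ft (hogging).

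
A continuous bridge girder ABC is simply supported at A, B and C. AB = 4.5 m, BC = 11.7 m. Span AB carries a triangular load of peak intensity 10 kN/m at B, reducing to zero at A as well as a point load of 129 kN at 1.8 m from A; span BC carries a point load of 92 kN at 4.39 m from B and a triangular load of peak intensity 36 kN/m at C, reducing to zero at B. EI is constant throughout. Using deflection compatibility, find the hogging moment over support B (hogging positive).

M_B = 386.5 kN·m

Insert a hinge at B; M_B is the redundant, and each span becomes simply supported.
Discontinuity in slope at B on the released structure — sum the simple-span end rotations:
  span AB: triangular load, peak 10: w₀L³/(45EI) = 20.25/EI
  span AB: point load 129 at a = 1.8: Pab(L + a)/(6LEI) = 146.3/EI
  span BC: point load 92 at a = 4.39: Pab(L + b)/(6LEI) = 799.5/EI
  span BC: triangular load, peak 36: 7w₀L³/(360EI) = 1121/EI
  relative rotation θ_0 = (166.5 + 1921)/EI = 2087/EI
A unit hogging moment at B produces rotation L₁/(3EI) + L₂/(3EI) = 5.4/EI.
Slope continuity at B: θ_0 = M_B·5.4/EI, so M_B = 2087/5.4 = 386.5 kN·m (hogging).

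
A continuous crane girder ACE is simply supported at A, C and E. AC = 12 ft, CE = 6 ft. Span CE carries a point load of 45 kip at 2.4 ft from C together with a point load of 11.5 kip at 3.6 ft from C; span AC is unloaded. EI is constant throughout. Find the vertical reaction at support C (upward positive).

R_C = 36.89 kip

Take M_C as the redundant. Released structure: two simple spans AC and CE with a hinge at C.
End slopes at the hinge C, treating each span as simply supported:
  span CE: point load 45 at a = 2.4: Pab(L + b)/(6LEI) = 103.7/EI
  span CE: point load 11.5 at a = 3.6: Pab(L + b)/(6LEI) = 23.18/EI
  relative rotation θ_0 = (0 + 126.9)/EI = 126.9/EI
A unit hogging moment at C produces rotation L₁/(3EI) + L₂/(3EI) = 6/EI.
Slope continuity at C: θ_0 = M_C·6/EI, so M_C = 126.9/6 = 21.14 kip·ft (hogging).
Span AC, ΣM about A with M_C applied at C: R_C^{AC}·12 = 0 + 21.14, so R_C^{AC} = 1.762 kip and R_A = 0 − 1.762 = -1.762 kip.
Span CE, ΣM about E: R_C^{CE}·6 = 189.6 + 21.14, so R_C^{CE} = 35.12 kip and R_E = 56.5 − 35.12 = 21.38 kip.
R_C = 1.762 + 35.12 = 36.89 kip.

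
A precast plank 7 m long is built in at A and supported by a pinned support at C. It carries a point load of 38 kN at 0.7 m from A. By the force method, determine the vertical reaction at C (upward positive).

R_C = 0.551 kN

Remove the prop at C; the released (primary) structure is a cantilever built in at A.
Deflection at C on the released cantilever, summing each load's contribution:
  point load 38 at a = 0.7: Pa²(3L − a)/(6EI) = 63/EI
Flexibility coefficient — unit upward force at C: δ_{CC} = L³/(3EI) = 114.3/EI.
Compatibility at C: δ_0 − R_C·δ_{CC} = 0, so R_C = 63/114.3 = 0.551 kN.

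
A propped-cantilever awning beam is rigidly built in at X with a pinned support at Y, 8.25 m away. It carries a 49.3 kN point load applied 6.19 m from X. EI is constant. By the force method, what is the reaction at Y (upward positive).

Take the reaction at Y as the redundant and release it; the primary structure is a cantilever fixed at X.
Free-end deflection of the primary structure under the applied loading (downward +):
  point load 49.3 at a = 6.19: Pa²(3L − a)/(6EI) = 5843/EI
Flexibility coefficient — unit upward force at Y: δ_{YY} = L³/(3EI) = 187.2/EI.
The prop prevents deflection at Y: R_Y = δ_0/δ_{YY} = 5843/187.2 = 31.22 kN.

R_Y = 31.22 kN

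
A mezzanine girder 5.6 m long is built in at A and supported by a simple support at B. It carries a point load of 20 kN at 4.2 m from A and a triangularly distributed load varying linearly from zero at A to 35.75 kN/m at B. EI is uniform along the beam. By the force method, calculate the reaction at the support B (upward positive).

Take the reaction at B as the redundant and release it; the primary structure is a cantilever fixed at A.
Free-end deflection of the primary structure under the applied loading (downward +):
  point load 20 at a = 4.2: Pa²(3L − a)/(6EI) = 740.9/EI
  triangular load, peak 35.75 at the free end: 11w₀L⁴/(120EI) = 3223/EI
  δ_0 = 3964/EI
Flexibility coefficient — unit upward force at B: δ_{BB} = L³/(3EI) = 58.54/EI.
The prop prevents deflection at B: R_B = δ_0/δ_{BB} = 3964/58.54 = 67.71 kN.

R_B = 67.71 kN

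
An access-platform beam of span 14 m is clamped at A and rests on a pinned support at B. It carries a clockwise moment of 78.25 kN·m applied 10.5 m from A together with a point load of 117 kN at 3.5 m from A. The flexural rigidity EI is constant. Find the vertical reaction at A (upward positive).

Remove the prop at B; the released (primary) structure is a cantilever built in at A.
Free-end deflection of the primary structure under the applied loading (downward +):
  clockwise couple 78.25 at a = 10.5: M₀a(2L − a)/(2EI) = 7189/EI
  point load 117 at a = 3.5: Pa²(3L − a)/(6EI) = 9197/EI
  δ_0 = 16386/EI
Flexibility coefficient — unit upward force at B: δ_{BB} = L³/(3EI) = 914.7/EI.
The prop prevents deflection at B: R_B = δ_0/δ_{BB} = 16386/914.7 = 17.91 kN.
Vertical equilibrium: R_A = ΣP − R_B = 117 − 17.91 = 99.09 kN.

R_A = 99.09 kN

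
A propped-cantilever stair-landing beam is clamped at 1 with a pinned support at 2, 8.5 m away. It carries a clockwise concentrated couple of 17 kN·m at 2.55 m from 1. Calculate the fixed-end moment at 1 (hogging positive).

M_1 = 3.995 kN·m

Choose R_2 as the redundant. The primary structure is the cantilever fixed at 1.
Deflection at 2 on the released cantilever, summing each load's contribution:
  clockwise couple 17 at a = 2.55: M₀a(2L − a)/(2EI) = 313.2/EI
Tip deflection under a unit load at 2: L³/(3EI) = 204.7/EI.
The prop prevents deflection at 2: R_2 = δ_0/δ_{22} = 313.2/204.7 = 1.53 kN.
Moment equilibrium about 1: M_1 = Σ(load moments about 1) − R_2·L = 17 − 1.53×8.5 = 3.995 kN·m.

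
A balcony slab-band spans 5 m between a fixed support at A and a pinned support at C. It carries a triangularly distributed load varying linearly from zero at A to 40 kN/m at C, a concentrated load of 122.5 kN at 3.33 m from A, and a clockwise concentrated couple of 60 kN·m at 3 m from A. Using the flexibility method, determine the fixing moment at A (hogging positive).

M_A = 133.6 kN·m

Take the reaction at C as the redundant and release it; the primary structure is a cantilever fixed at A.
Primary-structure tip deflection at C by superposition:
  triangular load, peak 40 at the free end: 11w₀L⁴/(120EI) = 2292/EI
  point load 122.5 at a = 3.33: Pa²(3L − a)/(6EI) = 2642/EI
  clockwise couple 60 at a = 3: M₀a(2L − a)/(2EI) = 630/EI
  δ_0 = 5564/EI
Tip deflection under a unit load at C: L³/(3EI) = 41.67/EI.
The prop prevents deflection at C: R_C = δ_0/δ_{CC} = 5564/41.67 = 133.5 kN.
Moment equilibrium about A: M_A = Σ(load moments about A) − R_C·L = 801.3 − 133.5×5 = 133.6 kN·m.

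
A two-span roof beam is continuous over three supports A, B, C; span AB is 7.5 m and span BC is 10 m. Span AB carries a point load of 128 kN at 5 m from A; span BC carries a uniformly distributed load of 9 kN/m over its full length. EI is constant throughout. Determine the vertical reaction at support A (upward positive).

Take M_B as the redundant. Released structure: two simple spans AB and BC with a hinge at B.
End slopes at the hinge B, treating each span as simply supported:
  span AB: point load 128 at a = 5: Pab(L + a)/(6LEI) = 444.4/EI
  span BC: UDL 9: wL³/(24EI) = 375/EI
  relative rotation θ_0 = (444.4 + 375)/EI = 819.4/EI
A unit hogging moment at B produces rotation L₁/(3EI) + L₂/(3EI) = 5.833/EI.
Compatibility: M_B·(L₁+L₂)/(3EI) = θ_0, giving M_B = 140.5 kN·m (hogging).
Span AB, ΣM about A with M_B applied at B: R_B^{AB}·7.5 = 640 + 140.5, so R_B^{AB} = 104.1 kN and R_A = 128 − 104.1 = 23.94 kN.

R_A = 23.94 kN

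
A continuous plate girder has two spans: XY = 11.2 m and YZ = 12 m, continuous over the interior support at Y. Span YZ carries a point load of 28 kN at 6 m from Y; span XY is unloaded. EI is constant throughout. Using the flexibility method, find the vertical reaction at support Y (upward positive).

R_Y = 19.62 kN

Release continuity at Y by inserting a hinge; the redundant is the internal moment M_Y. The primary structure is two simply-supported spans XY and YZ.
Discontinuity in slope at Y on the released structure — sum the simple-span end rotations:
  span YZ: point load 28 at a = 6: Pab(L + b)/(6LEI) = 252/EI
  relative rotation θ_0 = (0 + 252)/EI = 252/EI
A unit hogging moment at Y produces rotation L₁/(3EI) + L₂/(3EI) = 7.733/EI.
Compatibility: M_Y·(L₁+L₂)/(3EI) = θ_0, giving M_Y = 32.59 kN·m (hogging).
Span XY, ΣM about X with M_Y applied at Y: R_Y^{XY}·11.2 = 0 + 32.59, so R_Y^{XY} = 2.909 kN and R_X = 0 − 2.909 = -2.909 kN.
Span YZ, ΣM about Z: R_Y^{YZ}·12 = 168 + 32.59, so R_Y^{YZ} = 16.72 kN and R_Z = 28 − 16.72 = 11.28 kN.
R_Y = 2.909 + 16.72 = 19.62 kN.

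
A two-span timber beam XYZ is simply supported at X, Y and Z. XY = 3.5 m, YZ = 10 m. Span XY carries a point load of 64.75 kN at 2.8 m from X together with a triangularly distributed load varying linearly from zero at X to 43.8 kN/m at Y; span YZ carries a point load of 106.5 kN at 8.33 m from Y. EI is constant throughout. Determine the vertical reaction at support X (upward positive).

Release continuity at Y by inserting a hinge; the redundant is the internal moment M_Y. The primary structure is two simply-supported spans XY and YZ.
Discontinuity in slope at Y on the released structure — sum the simple-span end rotations:
  span XY: point load 64.75 at a = 2.8: Pab(L + a)/(6LEI) = 38.07/EI
  span XY: triangular load, peak 43.8: w₀L³/(45EI) = 41.73/EI
  span YZ: point load 106.5 at a = 8.33: Pab(L + b)/(6LEI) = 288.2/EI
  relative rotation θ_0 = (79.8 + 288.2)/EI = 368/EI
A unit hogging moment at Y produces rotation L₁/(3EI) + L₂/(3EI) = 4.5/EI.
Compatibility: M_Y·(L₁+L₂)/(3EI) = θ_0, giving M_Y = 81.77 kN·m (hogging).
Span XY, ΣM about X with M_Y applied at Y: R_Y^{XY}·3.5 = 360.1 + 81.77, so R_Y^{XY} = 126.3 kN and R_X = 141.4 − 126.3 = 15.14 kN.

R_X = 15.14 kN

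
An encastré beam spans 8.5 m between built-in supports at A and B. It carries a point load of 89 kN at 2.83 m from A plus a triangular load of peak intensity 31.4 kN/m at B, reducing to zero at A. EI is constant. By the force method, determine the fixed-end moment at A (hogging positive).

M_A = 187.7 kN·m

Take the two fixed-end moments M_A, M_B as redundants; the released structure is the simple span AB.
End rotations of the released simple span under the applied load (×1/EI):
  at A: point load 89 at a = 2.83: Pab(L + b)/(6LEI) = 396.8/EI
  at B: point load 89 at a = 2.83: Pab(L + a)/(6LEI) = 317.3/EI
  at A: triangular load, peak 31.4: 7w₀L³/(360EI) = 375/EI
  at B: triangular load, peak 31.4: w₀L³/(45EI) = 428.5/EI
  θ_A0 = 771.7/EI,  θ_B0 = 745.8/EI
Flexibility coefficients: a unit moment at one end gives L/(3EI) there and L/(6EI) at the far end, so f₁₁ = f₂₂ = 2.833/EI and f₁₂ = f₂₁ = 1.417/EI.
Compatibility — zero rotation at each built-in end:
  2.833 M_A + 1.417 M_B = 771.7
  1.417 M_A + 2.833 M_B = 745.8
Solving the pair gives M_A = 187.7 kN·m and M_B = 169.4 kN·m (hogging).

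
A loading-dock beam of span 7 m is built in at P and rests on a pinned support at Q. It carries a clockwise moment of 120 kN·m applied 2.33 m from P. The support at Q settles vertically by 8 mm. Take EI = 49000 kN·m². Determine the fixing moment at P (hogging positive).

M_P = 44.11 kN·m

Release the roller at Q. Primary structure: cantilever fixed at P.
Downward deflection at the released point Q due to the loads:
  clockwise couple 120 at a = 2.33: M₀a(2L − a)/(2EI) = 1631/EI
Flexibility coefficient — unit upward force at Q: δ_{QQ} = L³/(3EI) = 114.3/EI.
With EI = 49000 kN·m²: δ_0 = 0.033295 m and δ_{QQ} = 0.002333 m/kN.
Compatibility — the beam at Q must follow the support down by 0.008 m: δ_0 − R_Q·δ_{QQ} = 0.008, so R_Q = (0.033295 − 0.008)/0.002333 = 10.84 kN.
Moment equilibrium about P: M_P = Σ(load moments about P) − R_Q·L = 120 − 10.84×7 = 44.11 kN·m.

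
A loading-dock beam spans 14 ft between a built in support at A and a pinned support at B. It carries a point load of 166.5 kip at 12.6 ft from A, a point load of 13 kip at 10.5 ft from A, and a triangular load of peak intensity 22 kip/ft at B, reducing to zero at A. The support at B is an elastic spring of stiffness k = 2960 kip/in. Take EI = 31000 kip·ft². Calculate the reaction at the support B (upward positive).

Remove the prop at B; the released (primary) structure is a cantilever built in at A.
Deflection at B on the released cantilever, summing each load's contribution:
  point load 166.5 at a = 12.6: Pa²(3L − a)/(6EI) = 129524/EI
  point load 13 at a = 10.5: Pa²(3L − a)/(6EI) = 7525/EI
  triangular load, peak 22 at the free end: 11w₀L⁴/(120EI) = 77472/EI
  δ_0 = 214521/EI
Flexibility coefficient — unit upward force at B: δ_{BB} = L³/(3EI) = 914.7/EI.
With EI = 31000 kip·ft²: δ_0 = 6.92 ft and δ_{BB} = 0.029505 ft/kip.
Compatibility — the spring shortens by R_B/k under the reaction it provides: δ_0 − R_B·δ_{BB} = R_B/k. With 1/k = 1/(2960×12) ft/kip = 0.000028 ft/kip, R_B = δ_0 / (δ_{BB} + 1/k) = 6.92 / (0.029505 + 0.000028) = 234.3 kip.

R_B = 234.3 kip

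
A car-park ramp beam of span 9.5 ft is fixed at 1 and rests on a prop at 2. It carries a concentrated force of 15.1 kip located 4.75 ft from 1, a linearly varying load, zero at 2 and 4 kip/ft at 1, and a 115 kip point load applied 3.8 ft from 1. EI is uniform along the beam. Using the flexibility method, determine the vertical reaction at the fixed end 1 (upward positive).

R_1 = 116.7 kip

Choose R_2 as the redundant. The primary structure is the cantilever fixed at 1.
Free-end deflection of the primary structure under the applied loading (downward +):
  point load 15.1 at a = 4.75: Pa²(3L − a)/(6EI) = 1349/EI
  triangular load, peak 4 at the fixed end: w₀L⁴/(30EI) = 1086/EI
  point load 115 at a = 3.8: Pa²(3L − a)/(6EI) = 6836/EI
  δ_0 = 9271/EI
Tip deflection under a unit load at 2: L³/(3EI) = 285.8/EI.
Compatibility at 2: δ_0 − R_2·δ_{22} = 0, so R_2 = 9271/285.8 = 32.44 kip.
Vertical equilibrium: R_1 = ΣP − R_2 = 149.1 − 32.44 = 116.7 kip.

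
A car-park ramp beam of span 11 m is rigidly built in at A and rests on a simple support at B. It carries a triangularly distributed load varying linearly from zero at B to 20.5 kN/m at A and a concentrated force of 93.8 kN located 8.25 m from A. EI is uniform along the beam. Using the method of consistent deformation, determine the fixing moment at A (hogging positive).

Release the roller at B. Primary structure: cantilever fixed at A.
Downward deflection at the released point B due to the loads:
  triangular load, peak 20.5 at the fixed end: w₀L⁴/(30EI) = 10005/EI
  point load 93.8 at a = 8.25: Pa²(3L − a)/(6EI) = 26335/EI
  δ_0 = 36340/EI
Tip deflection under a unit load at B: L³/(3EI) = 443.7/EI.
Compatibility at B: δ_0 − R_B·δ_{BB} = 0, so R_B = 36340/443.7 = 81.91 kN.
Moment equilibrium about A: M_A = Σ(load moments about A) − R_B·L = 1187 − 81.91×11 = 286.3 kN·m.

M_A = 286.3 kN·m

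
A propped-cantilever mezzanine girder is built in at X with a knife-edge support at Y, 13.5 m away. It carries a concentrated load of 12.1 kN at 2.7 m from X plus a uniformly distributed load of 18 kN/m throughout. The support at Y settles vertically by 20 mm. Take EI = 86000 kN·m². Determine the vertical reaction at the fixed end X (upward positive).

Remove the prop at Y; the released (primary) structure is a cantilever built in at X.
Deflection at Y on the released cantilever, summing each load's contribution:
  point load 12.1 at a = 2.7: Pa²(3L − a)/(6EI) = 555.7/EI
  UDL 18: wL⁴/(8EI) = 74734/EI
  δ_0 = 75290/EI
Tip deflection under a unit load at Y: L³/(3EI) = 820.1/EI.
With EI = 86000 kN·m²: δ_0 = 0.87546 m and δ_{YY} = 0.009536 m/kN.
Compatibility — the beam at Y must follow the support down by 0.02 m: δ_0 − R_Y·δ_{YY} = 0.02, so R_Y = (0.87546 − 0.02)/0.009536 = 89.71 kN.
Vertical equilibrium: R_X = ΣP − R_Y = 255.1 − 89.71 = 165.4 kN.

R_X = 165.4 kN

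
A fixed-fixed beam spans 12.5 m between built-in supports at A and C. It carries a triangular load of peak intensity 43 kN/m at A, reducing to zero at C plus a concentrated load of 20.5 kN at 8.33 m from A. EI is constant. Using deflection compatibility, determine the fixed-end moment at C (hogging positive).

Release both end moments; the primary structure is a simply-supported span AC with redundants M_A and M_C.
End rotations of the released simple span under the applied load (×1/EI):
  at A: triangular load, peak 43: w₀L³/(45EI) = 1866/EI
  at C: triangular load, peak 43: 7w₀L³/(360EI) = 1633/EI
  at A: point load 20.5 at a = 8.33: Pab(L + b)/(6LEI) = 158.3/EI
  at C: point load 20.5 at a = 8.33: Pab(L + a)/(6LEI) = 197.8/EI
  θ_A0 = 2025/EI,  θ_C0 = 1831/EI
Flexibility coefficients: a unit moment at one end gives L/(3EI) there and L/(6EI) at the far end, so f₁₁ = f₂₂ = 4.167/EI and f₁₂ = f₂₁ = 2.083/EI.
Compatibility — zero rotation at each built-in end:
  4.167 M_A + 2.083 M_C = 2025
  2.083 M_A + 4.167 M_C = 1831
Solving the pair gives M_A = 354.9 kN·m and M_C = 261.9 kN·m (hogging).

M_C = 261.9 kN·m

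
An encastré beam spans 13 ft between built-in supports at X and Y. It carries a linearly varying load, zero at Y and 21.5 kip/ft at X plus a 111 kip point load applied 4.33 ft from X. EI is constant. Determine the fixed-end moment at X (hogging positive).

M_X = 395.5 kip·ft

Take the two fixed-end moments M_X, M_Y as redundants; the released structure is the simple span XY.
On the primary (simply-supported) span, the end slopes from the loading are:
  at X: triangular load, peak 21.5: w₀L³/(45EI) = 1050/EI
  at Y: triangular load, peak 21.5: 7w₀L³/(360EI) = 918.5/EI
  at X: point load 111 at a = 4.33: Pab(L + b)/(6LEI) = 1158/EI
  at Y: point load 111 at a = 4.33: Pab(L + a)/(6LEI) = 925.8/EI
  θ_X0 = 2207/EI,  θ_Y0 = 1844/EI
Flexibility coefficients: a unit moment at one end gives L/(3EI) there and L/(6EI) at the far end, so f₁₁ = f₂₂ = 4.333/EI and f₁₂ = f₂₁ = 2.167/EI.
Compatibility — zero rotation at each built-in end:
  4.333 M_X + 2.167 M_Y = 2207
  2.167 M_X + 4.333 M_Y = 1844
Solving the pair gives M_X = 395.5 kip·ft and M_Y = 227.9 kip·ft (hogging).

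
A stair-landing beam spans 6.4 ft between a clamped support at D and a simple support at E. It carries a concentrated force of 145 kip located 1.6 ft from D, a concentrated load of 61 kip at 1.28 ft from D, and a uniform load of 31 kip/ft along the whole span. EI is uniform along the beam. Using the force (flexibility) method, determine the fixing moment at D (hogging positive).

Take the reaction at E as the redundant and release it; the primary structure is a cantilever fixed at D.
Deflection at E on the released cantilever, summing each load's contribution:
  point load 145 at a = 1.6: Pa²(3L − a)/(6EI) = 1089/EI
  point load 61 at a = 1.28: Pa²(3L − a)/(6EI) = 298.5/EI
  UDL 31: wL⁴/(8EI) = 6501/EI
  δ_0 = 7889/EI
Tip deflection under a unit load at E: L³/(3EI) = 87.38/EI.
The prop prevents deflection at E: R_E = δ_0/δ_{EE} = 7889/87.38 = 90.28 kip.
Moment equilibrium about D: M_D = Σ(load moments about D) − R_E·L = 945 − 90.28×6.4 = 367.2 kip·ft.

M_D = 367.2 kip·ft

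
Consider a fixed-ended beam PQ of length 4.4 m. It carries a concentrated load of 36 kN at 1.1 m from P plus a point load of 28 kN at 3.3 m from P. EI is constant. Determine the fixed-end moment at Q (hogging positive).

M_Q = 24.75 kN·m

Release both end moments; the primary structure is a simply-supported span PQ with redundants M_P and M_Q.
End rotations of the released simple span under the applied load (×1/EI):
  at P: point load 36 at a = 1.1: Pab(L + b)/(6LEI) = 38.12/EI
  at Q: point load 36 at a = 1.1: Pab(L + a)/(6LEI) = 27.23/EI
  at P: point load 28 at a = 3.3: Pab(L + b)/(6LEI) = 21.18/EI
  at Q: point load 28 at a = 3.3: Pab(L + a)/(6LEI) = 29.64/EI
  θ_P0 = 59.29/EI,  θ_Q0 = 56.87/EI
Flexibility coefficients: a unit moment at one end gives L/(3EI) there and L/(6EI) at the far end, so f₁₁ = f₂₂ = 1.467/EI and f₁₂ = f₂₁ = 0.7333/EI.
Compatibility — zero rotation at each built-in end:
  1.467 M_P + 0.7333 M_Q = 59.29
  0.7333 M_P + 1.467 M_Q = 56.87
Solving the pair gives M_P = 28.05 kN·m and M_Q = 24.75 kN·m (hogging).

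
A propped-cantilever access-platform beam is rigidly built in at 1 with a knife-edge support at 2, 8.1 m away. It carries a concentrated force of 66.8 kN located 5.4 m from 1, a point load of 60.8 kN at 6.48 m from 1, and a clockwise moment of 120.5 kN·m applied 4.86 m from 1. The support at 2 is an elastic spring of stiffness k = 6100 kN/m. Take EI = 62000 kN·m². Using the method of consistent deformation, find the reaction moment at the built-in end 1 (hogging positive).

M_1 = 138.4 kN·m

Choose R_2 as the redundant. The primary structure is the cantilever fixed at 1.
Downward deflection at the released point 2 due to the loads:
  point load 66.8 at a = 5.4: Pa²(3L − a)/(6EI) = 6136/EI
  point load 60.8 at a = 6.48: Pa²(3L − a)/(6EI) = 7582/EI
  clockwise couple 120.5 at a = 4.86: M₀a(2L − a)/(2EI) = 3321/EI
  δ_0 = 17039/EI
Tip deflection under a unit load at 2: L³/(3EI) = 177.1/EI.
With EI = 62000 kN·m²: δ_0 = 0.27482 m and δ_{22} = 0.002857 m/kN.
Compatibility — the spring shortens by R_2/k under the reaction it provides: δ_0 − R_2·δ_{22} = R_2/k. With 1/k = 0.000164 m/kN, R_2 = δ_0 / (δ_{22} + 1/k) = 0.27482 / (0.002857 + 0.000164) = 90.97 kN.
Moment equilibrium about 1: M_1 = Σ(load moments about 1) − R_2·L = 875.2 − 90.97×8.1 = 138.4 kN·m.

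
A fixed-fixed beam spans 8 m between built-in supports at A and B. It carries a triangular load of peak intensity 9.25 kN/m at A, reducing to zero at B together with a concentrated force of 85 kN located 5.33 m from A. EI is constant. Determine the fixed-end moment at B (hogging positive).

Take the two fixed-end moments M_A, M_B as redundants; the released structure is the simple span AB.
Simple-span end rotations at A and B under the given loads:
  at A: triangular load, peak 9.25: w₀L³/(45EI) = 105.2/EI
  at B: triangular load, peak 9.25: 7w₀L³/(360EI) = 92.09/EI
  at A: point load 85 at a = 5.33: Pab(L + b)/(6LEI) = 268.9/EI
  at B: point load 85 at a = 5.33: Pab(L + a)/(6LEI) = 335.9/EI
  θ_A0 = 374.1/EI,  θ_B0 = 428/EI
Flexibility coefficients: a unit moment at one end gives L/(3EI) there and L/(6EI) at the far end, so f₁₁ = f₂₂ = 2.667/EI and f₁₂ = f₂₁ = 1.333/EI.
Compatibility — zero rotation at each built-in end:
  2.667 M_A + 1.333 M_B = 374.1
  1.333 M_A + 2.667 M_B = 428
Solving the pair gives M_A = 80.06 kN·m and M_B = 120.5 kN·m (hogging).

M_B = 120.5 kN·m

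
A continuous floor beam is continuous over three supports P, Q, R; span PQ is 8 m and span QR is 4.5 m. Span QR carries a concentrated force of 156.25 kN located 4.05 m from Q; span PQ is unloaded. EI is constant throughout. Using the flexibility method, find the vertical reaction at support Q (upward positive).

R_Q = 19.98 kN

Take M_Q as the redundant. Released structure: two simple spans PQ and QR with a hinge at Q.
Rotations at Q on the released spans (each span's end-slope, ×1/EI):
  span QR: point load 156.25 at a = 4.05: Pab(L + b)/(6LEI) = 52.21/EI
  relative rotation θ_0 = (0 + 52.21)/EI = 52.21/EI
A unit hogging moment at Q produces rotation L₁/(3EI) + L₂/(3EI) = 4.167/EI.
Slope continuity at Q: θ_0 = M_Q·4.167/EI, so M_Q = 52.21/4.167 = 12.53 kN·m (hogging).
Span PQ, ΣM about P with M_Q applied at Q: R_Q^{PQ}·8 = 0 + 12.53, so R_Q^{PQ} = 1.566 kN and R_P = 0 − 1.566 = -1.566 kN.
Span QR, ΣM about R: R_Q^{QR}·4.5 = 70.31 + 12.53, so R_Q^{QR} = 18.41 kN and R_R = 156.2 − 18.41 = 137.8 kN.
R_Q = 1.566 + 18.41 = 19.98 kN.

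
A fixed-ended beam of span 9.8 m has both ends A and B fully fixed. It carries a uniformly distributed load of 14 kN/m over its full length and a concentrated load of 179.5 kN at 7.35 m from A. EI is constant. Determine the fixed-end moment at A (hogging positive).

Release both end moments; the primary structure is a simply-supported span AB with redundants M_A and M_B.
On the primary (simply-supported) span, the end slopes from the loading are:
  at A: UDL 14: wL³/(24EI) = 549/EI
  at B: UDL 14: wL³/(24EI) = 549/EI
  at A: point load 179.5 at a = 7.35: Pab(L + b)/(6LEI) = 673.4/EI
  at B: point load 179.5 at a = 7.35: Pab(L + a)/(6LEI) = 942.8/EI
  θ_A0 = 1222/EI,  θ_B0 = 1492/EI
Flexibility coefficients: a unit moment at one end gives L/(3EI) there and L/(6EI) at the far end, so f₁₁ = f₂₂ = 3.267/EI and f₁₂ = f₂₁ = 1.633/EI.
Compatibility — zero rotation at each built-in end:
  3.267 M_A + 1.633 M_B = 1222
  1.633 M_A + 3.267 M_B = 1492
Solving the pair gives M_A = 194.5 kN·m and M_B = 359.4 kN·m (hogging).

M_A = 194.5 kN·m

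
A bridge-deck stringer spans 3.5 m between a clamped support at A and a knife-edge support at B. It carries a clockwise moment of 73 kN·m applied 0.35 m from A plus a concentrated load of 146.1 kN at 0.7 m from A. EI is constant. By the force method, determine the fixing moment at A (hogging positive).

Release the roller at B. Primary structure: cantilever fixed at A.
Free-end deflection of the primary structure under the applied loading (downward +):
  clockwise couple 73 at a = 0.35: M₀a(2L − a)/(2EI) = 84.95/EI
  point load 146.1 at a = 0.7: Pa²(3L − a)/(6EI) = 116.9/EI
  δ_0 = 201.9/EI
Flexibility coefficient — unit upward force at B: δ_{BB} = L³/(3EI) = 14.29/EI.
The prop prevents deflection at B: R_B = δ_0/δ_{BB} = 201.9/14.29 = 14.13 kN.
Moment equilibrium about A: M_A = Σ(load moments about A) − R_B·L = 175.3 − 14.13×3.5 = 125.8 kN·m.

M_A = 125.8 kN·m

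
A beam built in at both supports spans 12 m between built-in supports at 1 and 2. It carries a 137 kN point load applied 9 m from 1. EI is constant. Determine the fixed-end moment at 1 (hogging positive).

M_1 = 77.06 kN·m

Release both end moments; the primary structure is a simply-supported span 12 with redundants M_1 and M_2.
End rotations of the released simple span under the applied load (×1/EI):
  at 1: point load 137 at a = 9: Pab(L + b)/(6LEI) = 770.6/EI
  at 2: point load 137 at a = 9: Pab(L + a)/(6LEI) = 1079/EI
  θ_10 = 770.6/EI,  θ_20 = 1079/EI
Flexibility coefficients: a unit moment at one end gives L/(3EI) there and L/(6EI) at the far end, so f₁₁ = f₂₂ = 4/EI and f₁₂ = f₂₁ = 2/EI.
Compatibility — zero rotation at each built-in end:
  4 M_1 + 2 M_2 = 770.6
  2 M_1 + 4 M_2 = 1079
Solving the pair gives M_1 = 77.06 kN·m and M_2 = 231.2 kN·m (hogging).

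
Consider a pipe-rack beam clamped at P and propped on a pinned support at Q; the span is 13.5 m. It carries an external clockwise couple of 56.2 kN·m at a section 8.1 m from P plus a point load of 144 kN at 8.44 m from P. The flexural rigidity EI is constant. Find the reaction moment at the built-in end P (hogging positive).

M_P = 298.5 kN·m

Take the reaction at Q as the redundant and release it; the primary structure is a cantilever fixed at P.
Primary-structure tip deflection at Q by superposition:
  clockwise couple 56.2 at a = 8.1: M₀a(2L − a)/(2EI) = 4302/EI
  point load 144 at a = 8.44: Pa²(3L − a)/(6EI) = 54810/EI
  δ_0 = 59112/EI
Tip deflection under a unit load at Q: L³/(3EI) = 820.1/EI.
Compatibility at Q: δ_0 − R_Q·δ_{QQ} = 0, so R_Q = 59112/820.1 = 72.08 kN.
Moment equilibrium about P: M_P = Σ(load moments about P) − R_Q·L = 1272 − 72.08×13.5 = 298.5 kN·m.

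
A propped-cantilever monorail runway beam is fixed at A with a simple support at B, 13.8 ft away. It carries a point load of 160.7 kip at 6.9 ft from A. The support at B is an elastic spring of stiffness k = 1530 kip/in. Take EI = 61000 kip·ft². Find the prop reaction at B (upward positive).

Take the reaction at B as the redundant and release it; the primary structure is a cantilever fixed at A.
Deflection at B on the released cantilever, summing each load's contribution:
  point load 160.7 at a = 6.9: Pa²(3L − a)/(6EI) = 43993/EI
Flexibility coefficient — unit upward force at B: δ_{BB} = L³/(3EI) = 876/EI.
With EI = 61000 kip·ft²: δ_0 = 0.72119 ft and δ_{BB} = 0.014361 ft/kip.
Compatibility — the spring shortens by R_B/k under the reaction it provides: δ_0 − R_B·δ_{BB} = R_B/k. With 1/k = 1/(1530×12) ft/kip = 0.000054 ft/kip, R_B = δ_0 / (δ_{BB} + 1/k) = 0.72119 / (0.014361 + 0.000054) = 50.03 kip.

R_B = 50.03 kip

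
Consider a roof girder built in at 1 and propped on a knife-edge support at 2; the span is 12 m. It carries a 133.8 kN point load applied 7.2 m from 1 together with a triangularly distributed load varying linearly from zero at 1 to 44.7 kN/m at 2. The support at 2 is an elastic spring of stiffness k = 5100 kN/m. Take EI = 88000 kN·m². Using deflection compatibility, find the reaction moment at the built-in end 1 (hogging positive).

M_1 = 716.9 kN·m

Choose R_2 as the redundant. The primary structure is the cantilever fixed at 1.
Free-end deflection of the primary structure under the applied loading (downward +):
  point load 133.8 at a = 7.2: Pa²(3L − a)/(6EI) = 33294/EI
  triangular load, peak 44.7 at the free end: 11w₀L⁴/(120EI) = 84966/EI
  δ_0 = 118259/EI
Tip deflection under a unit load at 2: L³/(3EI) = 576/EI.
With EI = 88000 kN·m²: δ_0 = 1.3439 m and δ_{22} = 0.006545 m/kN.
Compatibility — the spring shortens by R_2/k under the reaction it provides: δ_0 − R_2·δ_{22} = R_2/k. With 1/k = 0.000196 m/kN, R_2 = δ_0 / (δ_{22} + 1/k) = 1.3439 / (0.006545 + 0.000196) = 199.3 kN.
Moment equilibrium about 1: M_1 = Σ(load moments about 1) − R_2·L = 3109 − 199.3×12 = 716.9 kN·m.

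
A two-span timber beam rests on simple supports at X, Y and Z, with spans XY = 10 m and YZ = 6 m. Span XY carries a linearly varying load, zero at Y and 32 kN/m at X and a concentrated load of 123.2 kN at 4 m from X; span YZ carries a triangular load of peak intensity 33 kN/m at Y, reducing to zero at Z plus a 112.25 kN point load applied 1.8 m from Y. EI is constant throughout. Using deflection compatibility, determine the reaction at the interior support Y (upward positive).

Insert a hinge at Y; M_Y is the redundant, and each span becomes simply supported.
Discontinuity in slope at Y on the released structure — sum the simple-span end rotations:
  span XY: triangular load, peak 32: 7w₀L³/(360EI) = 622.2/EI
  span XY: point load 123.2 at a = 4: Pab(L + a)/(6LEI) = 689.9/EI
  span YZ: triangular load, peak 33: w₀L³/(45EI) = 158.4/EI
  span YZ: point load 112.25 at a = 1.8: Pab(L + b)/(6LEI) = 240.4/EI
  relative rotation θ_0 = (1312 + 398.8)/EI = 1711/EI
A unit hogging moment at Y produces rotation L₁/(3EI) + L₂/(3EI) = 5.333/EI.
Compatibility: M_Y·(L₁+L₂)/(3EI) = θ_0, giving M_Y = 320.8 kN·m (hogging).
Span XY, ΣM about X with M_Y applied at Y: R_Y^{XY}·10 = 1026 + 320.8, so R_Y^{XY} = 134.7 kN and R_X = 283.2 − 134.7 = 148.5 kN.
Span YZ, ΣM about Z: R_Y^{YZ}·6 = 867.5 + 320.8, so R_Y^{YZ} = 198 kN and R_Z = 211.2 − 198 = 13.21 kN.
R_Y = 134.7 + 198 = 332.7 kN.

R_Y = 332.7 kN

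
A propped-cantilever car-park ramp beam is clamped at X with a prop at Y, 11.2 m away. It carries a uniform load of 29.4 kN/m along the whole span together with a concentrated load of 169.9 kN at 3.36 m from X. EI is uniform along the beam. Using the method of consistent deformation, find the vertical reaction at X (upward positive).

Remove the prop at Y; the released (primary) structure is a cantilever built in at X.
Downward deflection at the released point Y due to the loads:
  UDL 29.4: wL⁴/(8EI) = 57827/EI
  point load 169.9 at a = 3.36: Pa²(3L − a)/(6EI) = 9667/EI
  δ_0 = 67494/EI
Tip deflection under a unit load at Y: L³/(3EI) = 468.3/EI.
Compatibility at Y: δ_0 − R_Y·δ_{YY} = 0, so R_Y = 67494/468.3 = 144.1 kN.
Vertical equilibrium: R_X = ΣP − R_Y = 499.2 − 144.1 = 355.1 kN.

R_X = 355.1 kN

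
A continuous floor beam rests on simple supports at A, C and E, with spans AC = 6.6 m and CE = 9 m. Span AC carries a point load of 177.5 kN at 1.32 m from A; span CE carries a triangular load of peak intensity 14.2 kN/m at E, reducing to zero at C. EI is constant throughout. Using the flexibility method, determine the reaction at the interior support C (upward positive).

Release continuity at C by inserting a hinge; the redundant is the internal moment M_C. The primary structure is two simply-supported spans AC and CE.
Rotations at C on the released spans (each span's end-slope, ×1/EI):
  span AC: point load 177.5 at a = 1.32: Pab(L + a)/(6LEI) = 247.4/EI
  span CE: triangular load, peak 14.2: 7w₀L³/(360EI) = 201.3/EI
  relative rotation θ_0 = (247.4 + 201.3)/EI = 448.7/EI
A unit hogging moment at C produces rotation L₁/(3EI) + L₂/(3EI) = 5.2/EI.
Compatibility: M_C·(L₁+L₂)/(3EI) = θ_0, giving M_C = 86.29 kN·m (hogging).
Span AC, ΣM about A with M_C applied at C: R_C^{AC}·6.6 = 234.3 + 86.29, so R_C^{AC} = 48.57 kN and R_A = 177.5 − 48.57 = 128.9 kN.
Span CE, ΣM about E: R_C^{CE}·9 = 191.7 + 86.29, so R_C^{CE} = 30.89 kN and R_E = 63.9 − 30.89 = 33.01 kN.
R_C = 48.57 + 30.89 = 79.46 kN.

R_C = 79.46 kN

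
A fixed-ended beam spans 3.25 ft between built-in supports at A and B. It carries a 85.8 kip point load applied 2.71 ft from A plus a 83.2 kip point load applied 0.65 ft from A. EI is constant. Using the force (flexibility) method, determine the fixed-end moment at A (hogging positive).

M_A = 41.03 kip·ft

Release both end moments; the primary structure is a simply-supported span AB with redundants M_A and M_B.
Simple-span end rotations at A and B under the given loads:
  at A: point load 85.8 at a = 2.71: Pab(L + b)/(6LEI) = 24.4/EI
  at B: point load 85.8 at a = 2.71: Pab(L + a)/(6LEI) = 38.38/EI
  at A: point load 83.2 at a = 0.65: Pab(L + b)/(6LEI) = 42.18/EI
  at B: point load 83.2 at a = 0.65: Pab(L + a)/(6LEI) = 28.12/EI
  θ_A0 = 66.59/EI,  θ_B0 = 66.5/EI
Flexibility coefficients: a unit moment at one end gives L/(3EI) there and L/(6EI) at the far end, so f₁₁ = f₂₂ = 1.083/EI and f₁₂ = f₂₁ = 0.5417/EI.
Compatibility — zero rotation at each built-in end:
  1.083 M_A + 0.5417 M_B = 66.59
  0.5417 M_A + 1.083 M_B = 66.5
Solving the pair gives M_A = 41.03 kip·ft and M_B = 40.87 kip·ft (hogging).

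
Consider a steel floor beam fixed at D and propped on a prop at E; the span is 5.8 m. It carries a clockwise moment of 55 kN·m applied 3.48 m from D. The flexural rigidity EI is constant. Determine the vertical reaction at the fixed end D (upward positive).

R_D = -11.95 kN

Release the roller at E. Primary structure: cantilever fixed at D.
Deflection at E on the released cantilever, summing each load's contribution:
  clockwise couple 55 at a = 3.48: M₀a(2L − a)/(2EI) = 777.1/EI
Flexibility coefficient — unit upward force at E: δ_{EE} = L³/(3EI) = 65.04/EI.
The prop prevents deflection at E: R_E = δ_0/δ_{EE} = 777.1/65.04 = 11.95 kN.
Vertical equilibrium: R_D = ΣP − R_E = 0 − 11.95 = -11.95 kN.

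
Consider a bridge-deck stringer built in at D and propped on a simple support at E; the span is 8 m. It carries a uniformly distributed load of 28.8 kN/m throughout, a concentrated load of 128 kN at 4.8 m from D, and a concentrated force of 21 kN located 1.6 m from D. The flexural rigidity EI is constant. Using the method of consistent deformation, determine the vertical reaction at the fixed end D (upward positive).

R_D = 236.5 kN

Remove the prop at E; the released (primary) structure is a cantilever built in at D.
Downward deflection at the released point E due to the loads:
  UDL 28.8: wL⁴/(8EI) = 14746/EI
  point load 128 at a = 4.8: Pa²(3L − a)/(6EI) = 9437/EI
  point load 21 at a = 1.6: Pa²(3L − a)/(6EI) = 200.7/EI
  δ_0 = 24383/EI
Flexibility coefficient — unit upward force at E: δ_{EE} = L³/(3EI) = 170.7/EI.
The prop prevents deflection at E: R_E = δ_0/δ_{EE} = 24383/170.7 = 142.9 kN.
Vertical equilibrium: R_D = ΣP − R_E = 379.4 − 142.9 = 236.5 kN.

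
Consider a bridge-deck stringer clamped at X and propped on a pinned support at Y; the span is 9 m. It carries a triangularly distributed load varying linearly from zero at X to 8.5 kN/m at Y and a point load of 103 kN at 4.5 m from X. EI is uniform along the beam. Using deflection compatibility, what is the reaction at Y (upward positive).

Take the reaction at Y as the redundant and release it; the primary structure is a cantilever fixed at X.
Primary-structure tip deflection at Y by superposition:
  triangular load, peak 8.5 at the free end: 11w₀L⁴/(120EI) = 5112/EI
  point load 103 at a = 4.5: Pa²(3L − a)/(6EI) = 7822/EI
  δ_0 = 12934/EI
Tip deflection under a unit load at Y: L³/(3EI) = 243/EI.
The prop prevents deflection at Y: R_Y = δ_0/δ_{YY} = 12934/243 = 53.23 kN.

R_Y = 53.23 kN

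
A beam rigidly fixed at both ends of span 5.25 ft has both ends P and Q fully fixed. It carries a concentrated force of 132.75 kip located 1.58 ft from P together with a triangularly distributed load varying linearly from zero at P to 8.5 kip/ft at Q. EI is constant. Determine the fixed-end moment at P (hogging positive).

Release both end moments; the primary structure is a simply-supported span PQ with redundants M_P and M_Q.
End rotations of the released simple span under the applied load (×1/EI):
  at P: point load 132.75 at a = 1.58: Pab(L + b)/(6LEI) = 218/EI
  at Q: point load 132.75 at a = 1.58: Pab(L + a)/(6LEI) = 166.9/EI
  at P: triangular load, peak 8.5: 7w₀L³/(360EI) = 23.92/EI
  at Q: triangular load, peak 8.5: w₀L³/(45EI) = 27.33/EI
  θ_P0 = 241.9/EI,  θ_Q0 = 194.2/EI
Flexibility coefficients: a unit moment at one end gives L/(3EI) there and L/(6EI) at the far end, so f₁₁ = f₂₂ = 1.75/EI and f₁₂ = f₂₁ = 0.875/EI.
Compatibility — zero rotation at each built-in end:
  1.75 M_P + 0.875 M_Q = 241.9
  0.875 M_P + 1.75 M_Q = 194.2
Solving the pair gives M_P = 110.3 kip·ft and M_Q = 55.84 kip·ft (hogging).

M_P = 110.3 kip·ft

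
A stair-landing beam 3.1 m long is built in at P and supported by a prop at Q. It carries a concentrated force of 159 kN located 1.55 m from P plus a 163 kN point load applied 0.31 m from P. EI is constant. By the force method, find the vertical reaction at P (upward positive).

R_P = 269.9 kN

Choose R_Q as the redundant. The primary structure is the cantilever fixed at P.
Free-end deflection of the primary structure under the applied loading (downward +):
  point load 159 at a = 1.55: Pa²(3L − a)/(6EI) = 493.4/EI
  point load 163 at a = 0.31: Pa²(3L − a)/(6EI) = 23.47/EI
  δ_0 = 516.9/EI
Tip deflection under a unit load at Q: L³/(3EI) = 9.93/EI.
Compatibility at Q: δ_0 − R_Q·δ_{QQ} = 0, so R_Q = 516.9/9.93 = 52.05 kN.
Vertical equilibrium: R_P = ΣP − R_Q = 322 − 52.05 = 269.9 kN.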